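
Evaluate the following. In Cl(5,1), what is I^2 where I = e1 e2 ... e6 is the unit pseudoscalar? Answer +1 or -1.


The pseudoscalar I = e1...e_n (product of all n generators) of Cl(p,q) satisfies I^2 = (-1)^(q + n(n-1)/2).
p = 5, q = 1, n = p + q = 6
n(n-1)/2 = 6 * 5 / 2 = 15
Exponent = q + n(n-1)/2 = 1 + 15 = 16
I^2 = (-1)^16 = +1


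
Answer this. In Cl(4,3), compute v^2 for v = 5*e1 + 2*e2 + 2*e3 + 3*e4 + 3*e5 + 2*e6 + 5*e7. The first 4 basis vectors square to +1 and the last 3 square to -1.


v^2 = sum of c_i^2 * e_i^2
Positive signature terms (e_i^2 = +1): 5^2 + 2^2 + 2^2 + 3^2 = 42
Negative signature terms (e_j^2 = -1): 3^2 + 2^2 + 5^2 = 38
v^2 = 42 - 38 = 4


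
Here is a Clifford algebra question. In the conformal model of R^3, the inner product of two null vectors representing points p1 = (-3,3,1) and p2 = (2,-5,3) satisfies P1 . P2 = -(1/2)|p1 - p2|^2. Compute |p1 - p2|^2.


p1 - p2 = (-5, 8, -2)
|p1 - p2|^2 = (-5)^2 + 8^2 + (-2)^2
= 25 + 64 + 4
= 93


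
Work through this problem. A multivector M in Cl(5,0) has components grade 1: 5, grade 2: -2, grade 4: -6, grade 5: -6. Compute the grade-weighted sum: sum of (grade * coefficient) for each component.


Grade-weighted sum = sum of grade_k * coefficient_k
1*5 = 5
2*(-2) = -4
4*(-6) = -24
5*(-6) = -30
Total = 5 + (-4) + (-24) + (-30) = -53


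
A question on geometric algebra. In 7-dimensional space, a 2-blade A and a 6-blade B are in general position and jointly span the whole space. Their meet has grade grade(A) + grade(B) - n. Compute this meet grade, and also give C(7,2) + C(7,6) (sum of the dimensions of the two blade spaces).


Meet grade = grade(A) + grade(B) - n
= 2 + 6 - 7 = 1
C(7,2) = 21
C(7,6) = 7
dim_A + dim_B = 21 + 7 = 28


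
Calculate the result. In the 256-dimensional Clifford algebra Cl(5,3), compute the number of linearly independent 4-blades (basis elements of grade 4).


Number of grade-k basis blades in Cl(p,q) with n = p + q is C(n, k).
n = 5 + 3 = 8
C(8, 4) = 8! / (4! * 4!)
= 40320 / (24 * 24)
= 70


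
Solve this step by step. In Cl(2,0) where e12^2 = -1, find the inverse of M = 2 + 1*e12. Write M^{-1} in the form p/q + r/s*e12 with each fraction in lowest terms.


M = 2 + 1*e12, where e12^2 = -1.
Since M commutes with its reverse ~M = a - b*e12, M * ~M = a^2 - b^2*e12^2 = a^2 + b^2.
So M^{-1} = ~M / (a^2 + b^2) = (a - b*e12)/(a^2 + b^2).
a^2 + b^2 = 4 + 1 = 5
Scalar part = 2/5 = 2/5
Bivector coeff = -1/5 = -1/5
M^{-1} = 2/5 - 1/5*e12


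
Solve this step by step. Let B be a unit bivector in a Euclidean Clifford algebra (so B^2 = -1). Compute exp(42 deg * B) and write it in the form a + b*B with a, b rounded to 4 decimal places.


For a unit bivector B with B^2 = -1, the exponential series gives
e^(theta*B) = cos(theta) + sin(theta)*B (the GA analogue of Euler's formula).
theta = 42 degrees = 0.733038 rad
cos(42 deg) = 0.7431
sin(42 deg) = 0.6691
exp(theta*B) = 0.7431 + 0.6691*B


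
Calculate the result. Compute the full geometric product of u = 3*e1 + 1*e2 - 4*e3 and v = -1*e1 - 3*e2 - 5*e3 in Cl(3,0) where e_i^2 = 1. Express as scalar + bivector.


In Cl(3,0): e_i^2 = 1, e_ie_j = -e_je_i for i != j.
Scalar part = u . v = 3*(-1) + 1*(-3) + (-4)*(-5)
= -3 + (-3) + 20 = 14
e12 coeff = 3*(-3) - 1*(-1) = -9 - (-1) = -8
e13 coeff = 3*(-5) - (-4)*(-1) = -15 - 4 = -19
e23 coeff = 1*(-5) - (-4)*(-3) = -5 - 12 = -17
uv = 14 - 8*e12 - 19*e13 - 17*e23


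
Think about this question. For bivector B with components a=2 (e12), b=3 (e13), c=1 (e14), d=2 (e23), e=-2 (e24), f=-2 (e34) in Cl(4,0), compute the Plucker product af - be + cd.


Plucker relation: af - be + cd
a*f = 2*(-2) = -4
b*e = 3*(-2) = -6
c*d = 1*2 = 2
af - be + cd = -4 - (-6) + 2
= 4


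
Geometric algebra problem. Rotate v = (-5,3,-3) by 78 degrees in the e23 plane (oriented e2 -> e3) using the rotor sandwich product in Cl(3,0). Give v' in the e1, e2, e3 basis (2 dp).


Rotor R = cos(39deg) - sin(39deg)*e23
Rotation angle theta = 2 * 39 = 78 degrees in the e23 plane (e2 -> e3).
The component perpendicular to the plane (e1) is invariant: v'_1 = v1 = -5.00
cos(78deg) = 0.2079, sin(78deg) = 0.9781
v'_2 = v2*cos(theta) - v3*sin(theta) = 3*0.2079 - (-3)*0.9781 = 3.56
v'_3 = v2*sin(theta) + v3*cos(theta) = 3*0.9781 + (-3)*0.2079 = 2.31
v' = -5.00*e1 + 3.56*e2 + 2.31*e3


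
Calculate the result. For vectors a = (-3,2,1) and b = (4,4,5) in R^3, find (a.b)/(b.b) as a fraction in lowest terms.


Projection coefficient = (a . b) / (b . b)
a . b = (-3)*4 + 2*4 + 1*5
= -12 + 8 + 5 = 1
b . b = 4^2 + 4^2 + 5^2
= 16 + 16 + 25 = 57
Coefficient = 1/57
In lowest terms: 1/57


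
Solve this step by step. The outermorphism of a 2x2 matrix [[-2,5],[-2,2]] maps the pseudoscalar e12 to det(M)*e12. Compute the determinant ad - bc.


The outermorphism of a linear map f sends e1^e2 to f(e1)^f(e2).
f(e1) = -2*e1 - 2*e2
f(e2) = 5*e1 + 2*e2
f(e1) ^ f(e2) = (-2*e1 - 2*e2) ^ (5*e1 + 2*e2)
= (-2)*2*e12 + (-2)*5*e21
= (-4 - (-10))*e12
= 6*e12
Coefficient = 6


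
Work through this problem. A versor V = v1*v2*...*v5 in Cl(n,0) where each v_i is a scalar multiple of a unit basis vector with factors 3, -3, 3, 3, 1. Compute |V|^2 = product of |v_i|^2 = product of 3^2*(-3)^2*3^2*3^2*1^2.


Each vector v_i has |v_i|^2 = s_i^2
Squared scales: 3^2 = 9, (-3)^2 = 9, 3^2 = 9, 3^2 = 9, 1^2 = 1
|V|^2 = 9 * 9 * 9 * 9 * 1
= 6561


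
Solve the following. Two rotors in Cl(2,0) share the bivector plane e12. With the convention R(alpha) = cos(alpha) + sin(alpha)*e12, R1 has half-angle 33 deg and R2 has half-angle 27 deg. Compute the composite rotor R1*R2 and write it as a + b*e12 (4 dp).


Same-plane rotors commute and their half-angles add:
R1*R2 = cos(a1 + a2) + sin(a1 + a2)*e12.
a1 + a2 = 33 + 27 = 60 deg
cos(60 deg) = 0.5000
sin(60 deg) = 0.8660
R1*R2 = 0.5000 + 0.8660*e12


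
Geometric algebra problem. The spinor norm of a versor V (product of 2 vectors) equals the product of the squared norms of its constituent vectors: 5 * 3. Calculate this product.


Spinor norm N(V) = |v1|^2 * |v2|^2 * ... * |v2|^2
= 5 * 3
Running product: 5, 15
N(V) = 15


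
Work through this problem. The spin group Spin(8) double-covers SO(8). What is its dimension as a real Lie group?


Spin(n) double-covers SO(n); both have Lie algebra so(n) of dimension n(n-1)/2.
n = 8
n(n-1) = 8 * 7 = 56
dim Spin(8) = 56/2 = 28


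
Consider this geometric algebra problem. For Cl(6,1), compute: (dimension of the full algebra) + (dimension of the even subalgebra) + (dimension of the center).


n = 6 + 1 = 7
Total dim = 2^7 = 128
Even subalgebra dim = 2^6 = 64
n is odd, so center dim = 2
Sum = 128 + 64 + 2 = 194


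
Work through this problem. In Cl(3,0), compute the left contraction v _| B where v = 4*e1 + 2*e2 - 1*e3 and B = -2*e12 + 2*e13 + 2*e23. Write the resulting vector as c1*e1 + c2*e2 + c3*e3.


Left contraction v _| B = <vB>_1 (grade-1 part of the geometric product vB).
Using e1_|e12 = e2, e2_|e12 = -e1, e1_|e13 = e3, e3_|e13 = -e1, e2_|e23 = e3, e3_|e23 = -e2:
e1 coeff: -v2*b12 - v3*b13 = -(2)*(-2) - (-1)*(2) = 6
e2 coeff: v1*b12 - v3*b23 = (4)*(-2) - (-1)*(2) = -6
e3 coeff: v1*b13 + v2*b23 = (4)*(2) + (2)*(2) = 12
v _| B = 6*e1 - 6*e2 + 12*e3


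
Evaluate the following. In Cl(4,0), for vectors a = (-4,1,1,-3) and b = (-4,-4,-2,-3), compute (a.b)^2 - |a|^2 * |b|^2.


a . b = (-4)*(-4) + 1*(-4) + 1*(-2) + (-3)*(-3)
= 16 + (-4) + (-2) + 9 = 19
|a|^2 = (-4)^2 + 1^2 + 1^2 + (-3)^2 = 27
|b|^2 = (-4)^2 + (-4)^2 + (-2)^2 + (-3)^2 = 45
(a.b)^2 = 19^2 = 361
|a|^2 * |b|^2 = 27 * 45 = 1215
Result = 361 - 1215 = -854


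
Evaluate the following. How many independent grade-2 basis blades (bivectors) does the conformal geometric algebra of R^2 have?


The conformal model of R^2 uses Cl(3,1) with m = 2 + 2 = 4 generators.
Number of grade-2 blades = C(m, 2) = C(4, 2)
= 4*3/2 = 6


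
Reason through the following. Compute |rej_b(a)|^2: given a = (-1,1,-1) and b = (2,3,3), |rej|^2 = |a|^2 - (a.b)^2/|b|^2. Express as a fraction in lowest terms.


|a|^2 = (-1)^2 + 1^2 + (-1)^2 = 3
|b|^2 = 2^2 + 3^2 + 3^2 = 22
a . b = (-1)*2 + 1*3 + (-1)*3 = -2
(a.b)^2 = (-2)^2 = 4
|rej|^2 = 3 - 4/22
= (66 - 4)/22
= 62/22
In lowest terms: 31/11


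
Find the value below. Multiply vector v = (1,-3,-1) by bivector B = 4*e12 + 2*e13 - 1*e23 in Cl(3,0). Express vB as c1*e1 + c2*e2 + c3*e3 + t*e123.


vB has grade-1 (vector) and grade-3 (trivector) parts: vB = (v _| B) + (v ^ B).
Vector part <vB>_1:
  e1: -v2*b12 - v3*b13 = -(-3)*(4) - (-1)*(2) = 14
  e2: v1*b12 - v3*b23 = (1)*(4) - (-1)*(-1) = 3
  e3: v1*b13 + v2*b23 = (1)*(2) + (-3)*(-1) = 5
Trivector part <vB>_3:
  e123: v1*b23 - v2*b13 + v3*b12 = (1)*(-1) - (-3)*(2) + (-1)*(4) = 1
vB = 14*e1 + 3*e2 + 5*e3 + 1*e123


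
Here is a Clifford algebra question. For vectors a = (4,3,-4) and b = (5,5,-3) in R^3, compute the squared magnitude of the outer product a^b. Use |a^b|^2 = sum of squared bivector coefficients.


a wedge b = (a1*b2 - a2*b1)*e12 + (a1*b3 - a3*b1)*e13 + (a2*b3 - a3*b2)*e23
e12 coeff: 4*5 - 3*5 = 20 - 15 = 5
e13 coeff: 4*(-3) - (-4)*5 = -12 - (-20) = 8
e23 coeff: 3*(-3) - (-4)*5 = -9 - (-20) = 11
|a wedge b|^2 = 5^2 + 8^2 + 11^2
= 25 + 64 + 121
= 210


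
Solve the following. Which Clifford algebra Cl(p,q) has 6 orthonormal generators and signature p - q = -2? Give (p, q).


We need p + q = 6 and p - q = -2.
Adding: 2p = 6 + (-2) = 4, so p = 2.
Then q = 6 - 2 = 4.
(p, q) = (2, 4)


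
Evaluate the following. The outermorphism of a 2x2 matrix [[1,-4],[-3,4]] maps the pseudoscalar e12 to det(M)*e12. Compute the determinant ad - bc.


The outermorphism of a linear map f sends e1^e2 to f(e1)^f(e2).
f(e1) = 1*e1 - 3*e2
f(e2) = -4*e1 + 4*e2
f(e1) ^ f(e2) = (1*e1 - 3*e2) ^ (-4*e1 + 4*e2)
= 1*4*e12 + (-3)*(-4)*e21
= (4 - 12)*e12
= -8*e12
Coefficient = -8


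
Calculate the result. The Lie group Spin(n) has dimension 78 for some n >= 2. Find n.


dim Spin(n) = dim so(n) = n(n-1)/2.
Solve n(n-1)/2 = 78, i.e. n^2 - n - 156 = 0.
Discriminant = 1 + 8*78 = 625
n = (1 + sqrt(625))/2 = (1 + 25)/2 = 13


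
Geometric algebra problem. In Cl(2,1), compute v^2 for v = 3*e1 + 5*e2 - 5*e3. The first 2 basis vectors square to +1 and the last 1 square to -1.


v^2 = sum of c_i^2 * e_i^2
Positive signature terms (e_i^2 = +1): 3^2 + 5^2 = 34
Negative signature terms (e_j^2 = -1): (-5)^2 = 25
v^2 = 34 - 25 = 9


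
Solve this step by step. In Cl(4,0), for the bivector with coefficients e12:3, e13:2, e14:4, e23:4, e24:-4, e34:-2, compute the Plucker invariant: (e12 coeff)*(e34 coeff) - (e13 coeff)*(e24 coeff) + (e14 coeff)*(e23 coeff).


Plucker relation: af - be + cd
a*f = 3*(-2) = -6
b*e = 2*(-4) = -8
c*d = 4*4 = 16
af - be + cd = -6 - (-8) + 16
= 18


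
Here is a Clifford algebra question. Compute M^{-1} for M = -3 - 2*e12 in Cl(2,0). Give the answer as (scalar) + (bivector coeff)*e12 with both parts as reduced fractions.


M = -3 - 2*e12, where e12^2 = -1.
Since M commutes with its reverse ~M = a - b*e12, M * ~M = a^2 - b^2*e12^2 = a^2 + b^2.
So M^{-1} = ~M / (a^2 + b^2) = (a - b*e12)/(a^2 + b^2).
a^2 + b^2 = 9 + 4 = 13
Scalar part = -3/13 = -3/13
Bivector coeff = 2/13 = 2/13
M^{-1} = -3/13 + 2/13*e12


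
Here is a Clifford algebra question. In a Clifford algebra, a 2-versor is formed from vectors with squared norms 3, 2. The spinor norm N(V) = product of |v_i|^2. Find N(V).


Spinor norm N(V) = |v1|^2 * |v2|^2 * ... * |v2|^2
= 3 * 2
Running product: 3, 6
N(V) = 6


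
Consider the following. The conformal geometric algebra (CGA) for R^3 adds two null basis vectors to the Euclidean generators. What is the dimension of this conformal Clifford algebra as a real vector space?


The conformal model of R^3 uses Cl(4,1): the 3 Euclidean generators plus two extra orthogonal generators e+ (e+^2 = +1) and e- (e-^2 = -1), from which the null vectors e0, einf are built.
Number of generators m = 3 + 2 = 5.
dim Cl(p,q) = 2^m = 2^5 = 32


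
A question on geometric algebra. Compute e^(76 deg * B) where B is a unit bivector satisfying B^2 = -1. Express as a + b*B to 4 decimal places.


For a unit bivector B with B^2 = -1, the exponential series gives
e^(theta*B) = cos(theta) + sin(theta)*B (the GA analogue of Euler's formula).
theta = 76 degrees = 1.32645 rad
cos(76 deg) = 0.2419
sin(76 deg) = 0.9703
exp(theta*B) = 0.2419 + 0.9703*B


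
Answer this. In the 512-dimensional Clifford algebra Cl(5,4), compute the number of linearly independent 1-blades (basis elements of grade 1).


Number of grade-k basis blades in Cl(p,q) with n = p + q is C(n, k).
n = 5 + 4 = 9
C(9, 1) = 9! / (1! * 8!)
= 362880 / (1 * 40320)
= 9


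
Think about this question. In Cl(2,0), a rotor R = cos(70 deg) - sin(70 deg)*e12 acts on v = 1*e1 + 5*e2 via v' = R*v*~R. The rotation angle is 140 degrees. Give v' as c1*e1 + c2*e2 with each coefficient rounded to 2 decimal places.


Rotor R = cos(70deg) - sin(70deg)*e12
Rotation angle theta = 2 * 70 = 140 degrees
v' = R*v*~R rotates v by theta.
cos(140deg) = -0.7660, sin(140deg) = 0.6428
v'_1 = 1*cos(140deg) - 5*sin(140deg)
= 1*(-0.7660) - 5*0.6428
= -3.98
v'_2 = 1*sin(140deg) + 5*cos(140deg)
= 1*0.6428 + 5*(-0.7660)
= -3.19
v' = -3.98*e1 - 3.19*e2


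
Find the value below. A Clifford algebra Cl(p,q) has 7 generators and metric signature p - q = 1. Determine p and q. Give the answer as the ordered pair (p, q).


We need p + q = 7 and p - q = 1.
Adding: 2p = 7 + 1 = 8, so p = 4.
Then q = 7 - 4 = 3.
(p, q) = (4, 3)


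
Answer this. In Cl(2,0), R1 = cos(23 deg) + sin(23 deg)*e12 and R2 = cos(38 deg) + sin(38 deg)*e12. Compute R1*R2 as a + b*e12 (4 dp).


Same-plane rotors commute and their half-angles add:
R1*R2 = cos(a1 + a2) + sin(a1 + a2)*e12.
a1 + a2 = 23 + 38 = 61 deg
cos(61 deg) = 0.4848
sin(61 deg) = 0.8746
R1*R2 = 0.4848 + 0.8746*e12


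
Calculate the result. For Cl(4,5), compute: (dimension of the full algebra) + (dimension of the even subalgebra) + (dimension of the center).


n = 4 + 5 = 9
Total dim = 2^9 = 512
Even subalgebra dim = 2^8 = 256
n is odd, so center dim = 2
Sum = 512 + 256 + 2 = 770


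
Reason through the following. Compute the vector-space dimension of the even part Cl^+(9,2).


Even subalgebra dimension = 2^(n-1)
n = 9 + 2 = 11
2^(11 - 1) = 2^10 = 1024
Verification: sum of C(11,k) for even k = 1 + 55 + 330 + 462 + 165 + 11 = 1024
Result = 1024


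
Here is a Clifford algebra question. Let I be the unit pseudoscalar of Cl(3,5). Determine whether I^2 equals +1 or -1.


The pseudoscalar I = e1...e_n (product of all n generators) of Cl(p,q) satisfies I^2 = (-1)^(q + n(n-1)/2).
p = 3, q = 5, n = p + q = 8
n(n-1)/2 = 8 * 7 / 2 = 28
Exponent = q + n(n-1)/2 = 5 + 28 = 33
I^2 = (-1)^33 = -1


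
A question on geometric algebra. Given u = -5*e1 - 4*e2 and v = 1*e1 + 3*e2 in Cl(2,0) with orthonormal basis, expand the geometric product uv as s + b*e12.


Expand: (-5*e1 - 4*e2)(1*e1 + 3*e2)
= (-5)*1*e1e1 + (-5)*3*e1e2 + (-4)*1*e2e1 + (-4)*3*e2e2
Using e1^2 = e2^2 = 1, e2e1 = -e1e2:
Scalar part s = (-5)*1 + (-4)*3 = -5 + (-12) = -17
Bivector part b = (-5)*3 - (-4)*1 = -15 - (-4) = -11
uv = -17 - 11*e12


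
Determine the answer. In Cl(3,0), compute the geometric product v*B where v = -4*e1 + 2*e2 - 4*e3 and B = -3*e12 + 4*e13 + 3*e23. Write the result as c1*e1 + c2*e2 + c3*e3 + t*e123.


vB has grade-1 (vector) and grade-3 (trivector) parts: vB = (v _| B) + (v ^ B).
Vector part <vB>_1:
  e1: -v2*b12 - v3*b13 = -(2)*(-3) - (-4)*(4) = 22
  e2: v1*b12 - v3*b23 = (-4)*(-3) - (-4)*(3) = 24
  e3: v1*b13 + v2*b23 = (-4)*(4) + (2)*(3) = -10
Trivector part <vB>_3:
  e123: v1*b23 - v2*b13 + v3*b12 = (-4)*(3) - (2)*(4) + (-4)*(-3) = -8
vB = 22*e1 + 24*e2 - 10*e3 - 8*e123


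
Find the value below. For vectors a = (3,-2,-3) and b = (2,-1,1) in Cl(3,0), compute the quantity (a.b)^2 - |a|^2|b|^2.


a . b = 3*2 + (-2)*(-1) + (-3)*1
= 6 + 2 + (-3) = 5
|a|^2 = 3^2 + (-2)^2 + (-3)^2 = 22
|b|^2 = 2^2 + (-1)^2 + 1^2 = 6
(a.b)^2 = 5^2 = 25
|a|^2 * |b|^2 = 22 * 6 = 132
Result = 25 - 132 = -107


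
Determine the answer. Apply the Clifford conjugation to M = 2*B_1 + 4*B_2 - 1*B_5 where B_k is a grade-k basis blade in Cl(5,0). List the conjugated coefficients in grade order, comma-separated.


Clifford conjugate sign for grade k: (-1)^(k(k+1)/2)
Grade 1: (-1)^(1*2/2) = (-1)^1 = -1, coeff 2 -> -2
Grade 2: (-1)^(2*3/2) = (-1)^3 = -1, coeff 4 -> -4
Grade 5: (-1)^(5*6/2) = (-1)^15 = -1, coeff -1 -> 1
Conjugated coefficients: -2, -4, 1


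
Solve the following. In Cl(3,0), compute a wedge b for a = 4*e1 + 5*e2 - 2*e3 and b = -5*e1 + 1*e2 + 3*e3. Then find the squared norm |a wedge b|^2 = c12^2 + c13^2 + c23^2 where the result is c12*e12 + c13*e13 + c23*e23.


a wedge b = (a1*b2 - a2*b1)*e12 + (a1*b3 - a3*b1)*e13 + (a2*b3 - a3*b2)*e23
e12 coeff: 4*1 - 5*(-5) = 4 - (-25) = 29
e13 coeff: 4*3 - (-2)*(-5) = 12 - 10 = 2
e23 coeff: 5*3 - (-2)*1 = 15 - (-2) = 17
|a wedge b|^2 = 29^2 + 2^2 + 17^2
= 841 + 4 + 289
= 1134


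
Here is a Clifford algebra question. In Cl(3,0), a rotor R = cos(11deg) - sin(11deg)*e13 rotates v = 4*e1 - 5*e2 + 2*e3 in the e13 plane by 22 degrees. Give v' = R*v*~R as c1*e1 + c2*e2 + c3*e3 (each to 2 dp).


Rotor R = cos(11deg) - sin(11deg)*e13
Rotation angle theta = 2 * 11 = 22 degrees in the e13 plane (e1 -> e3).
The component perpendicular to the plane (e2) is invariant: v'_2 = v2 = -5.00
cos(22deg) = 0.9272, sin(22deg) = 0.3746
v'_1 = v1*cos(theta) - v3*sin(theta) = 4*0.9272 - 2*0.3746 = 2.96
v'_3 = v1*sin(theta) + v3*cos(theta) = 4*0.3746 + 2*0.9272 = 3.35
v' = 2.96*e1 - 5.00*e2 + 3.35*e3


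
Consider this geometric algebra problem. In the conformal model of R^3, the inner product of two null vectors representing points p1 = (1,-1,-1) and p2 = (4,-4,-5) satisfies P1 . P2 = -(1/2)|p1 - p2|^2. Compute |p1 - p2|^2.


p1 - p2 = (-3, 3, 4)
|p1 - p2|^2 = (-3)^2 + 3^2 + 4^2
= 9 + 9 + 16
= 34


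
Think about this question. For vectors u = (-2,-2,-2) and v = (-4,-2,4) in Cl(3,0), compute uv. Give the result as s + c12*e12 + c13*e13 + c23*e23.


In Cl(3,0): e_i^2 = 1, e_ie_j = -e_je_i for i != j.
Scalar part = u . v = (-2)*(-4) + (-2)*(-2) + (-2)*4
= 8 + 4 + (-8) = 4
e12 coeff = (-2)*(-2) - (-2)*(-4) = 4 - 8 = -4
e13 coeff = (-2)*4 - (-2)*(-4) = -8 - 8 = -16
e23 coeff = (-2)*4 - (-2)*(-2) = -8 - 4 = -12
uv = 4 - 4*e12 - 16*e13 - 12*e23


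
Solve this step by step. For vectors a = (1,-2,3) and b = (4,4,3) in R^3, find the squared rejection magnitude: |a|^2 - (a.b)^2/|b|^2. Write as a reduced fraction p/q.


|a|^2 = 1^2 + (-2)^2 + 3^2 = 14
|b|^2 = 4^2 + 4^2 + 3^2 = 41
a . b = 1*4 + (-2)*4 + 3*3 = 5
(a.b)^2 = 5^2 = 25
|rej|^2 = 14 - 25/41
= (574 - 25)/41
= 549/41
In lowest terms: 549/41


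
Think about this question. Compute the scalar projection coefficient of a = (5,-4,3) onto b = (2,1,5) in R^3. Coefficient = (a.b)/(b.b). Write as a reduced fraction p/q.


Projection coefficient = (a . b) / (b . b)
a . b = 5*2 + (-4)*1 + 3*5
= 10 + (-4) + 15 = 21
b . b = 2^2 + 1^2 + 5^2
= 4 + 1 + 25 = 30
Coefficient = 21/30
In lowest terms: 7/10


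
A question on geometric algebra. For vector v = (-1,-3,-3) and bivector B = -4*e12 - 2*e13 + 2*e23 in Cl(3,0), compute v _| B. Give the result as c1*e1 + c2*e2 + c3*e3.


Left contraction v _| B = <vB>_1 (grade-1 part of the geometric product vB).
Using e1_|e12 = e2, e2_|e12 = -e1, e1_|e13 = e3, e3_|e13 = -e1, e2_|e23 = e3, e3_|e23 = -e2:
e1 coeff: -v2*b12 - v3*b13 = -(-3)*(-4) - (-3)*(-2) = -18
e2 coeff: v1*b12 - v3*b23 = (-1)*(-4) - (-3)*(2) = 10
e3 coeff: v1*b13 + v2*b23 = (-1)*(-2) + (-3)*(2) = -4
v _| B = -18*e1 + 10*e2 - 4*e3


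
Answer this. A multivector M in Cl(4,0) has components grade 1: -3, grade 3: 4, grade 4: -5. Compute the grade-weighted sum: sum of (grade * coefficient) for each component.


Grade-weighted sum = sum of grade_k * coefficient_k
1*(-3) = -3
3*4 = 12
4*(-5) = -20
Total = -3 + 12 + (-20) = -11


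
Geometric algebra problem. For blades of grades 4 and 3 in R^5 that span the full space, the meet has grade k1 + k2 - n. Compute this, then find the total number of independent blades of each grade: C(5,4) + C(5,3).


Meet grade = grade(A) + grade(B) - n
= 4 + 3 - 5 = 2
C(5,4) = 5
C(5,3) = 10
dim_A + dim_B = 5 + 10 = 15


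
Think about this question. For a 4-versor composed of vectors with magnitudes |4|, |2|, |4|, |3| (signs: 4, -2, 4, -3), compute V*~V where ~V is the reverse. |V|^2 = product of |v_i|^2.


Each vector v_i has |v_i|^2 = s_i^2
Squared scales: 4^2 = 16, (-2)^2 = 4, 4^2 = 16, (-3)^2 = 9
|V|^2 = 16 * 4 * 16 * 9
= 9216


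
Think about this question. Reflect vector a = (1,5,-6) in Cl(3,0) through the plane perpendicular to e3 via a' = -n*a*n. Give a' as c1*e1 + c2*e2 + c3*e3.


Reflection formula: a' = -n*a*n, with n = e3 (unit vector, n^2 = 1).
For reflection through hyperplane perp to e3:
The component along e3 flips sign, others stay.
a = (1, 5, -6)
a' = (1, 5, 6)
a' = 1*e1 + 5*e2 + 6*e3


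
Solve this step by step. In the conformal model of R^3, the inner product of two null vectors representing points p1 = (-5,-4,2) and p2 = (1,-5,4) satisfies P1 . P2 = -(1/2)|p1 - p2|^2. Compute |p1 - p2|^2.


p1 - p2 = (-6, 1, -2)
|p1 - p2|^2 = (-6)^2 + 1^2 + (-2)^2
= 36 + 1 + 4
= 41


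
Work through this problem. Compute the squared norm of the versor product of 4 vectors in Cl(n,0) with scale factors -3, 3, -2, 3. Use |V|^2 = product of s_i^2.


Each vector v_i has |v_i|^2 = s_i^2
Squared scales: (-3)^2 = 9, 3^2 = 9, (-2)^2 = 4, 3^2 = 9
|V|^2 = 9 * 9 * 4 * 9
= 2916


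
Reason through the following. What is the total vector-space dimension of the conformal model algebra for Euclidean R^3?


The conformal model of R^3 uses Cl(4,1): the 3 Euclidean generators plus two extra orthogonal generators e+ (e+^2 = +1) and e- (e-^2 = -1), from which the null vectors e0, einf are built.
Number of generators m = 3 + 2 = 5.
dim Cl(p,q) = 2^m = 2^5 = 32


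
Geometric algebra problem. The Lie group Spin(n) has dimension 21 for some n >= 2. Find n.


dim Spin(n) = dim so(n) = n(n-1)/2.
Solve n(n-1)/2 = 21, i.e. n^2 - n - 42 = 0.
Discriminant = 1 + 8*21 = 169
n = (1 + sqrt(169))/2 = (1 + 13)/2 = 7


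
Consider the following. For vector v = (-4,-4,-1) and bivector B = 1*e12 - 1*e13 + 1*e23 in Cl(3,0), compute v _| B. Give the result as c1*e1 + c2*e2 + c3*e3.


Left contraction v _| B = <vB>_1 (grade-1 part of the geometric product vB).
Using e1_|e12 = e2, e2_|e12 = -e1, e1_|e13 = e3, e3_|e13 = -e1, e2_|e23 = e3, e3_|e23 = -e2:
e1 coeff: -v2*b12 - v3*b13 = -(-4)*(1) - (-1)*(-1) = 3
e2 coeff: v1*b12 - v3*b23 = (-4)*(1) - (-1)*(1) = -3
e3 coeff: v1*b13 + v2*b23 = (-4)*(-1) + (-4)*(1) = 0
v _| B = 3*e1 - 3*e2 + 0*e3


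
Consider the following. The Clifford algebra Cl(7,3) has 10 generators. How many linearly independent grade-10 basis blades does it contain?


Number of grade-k basis blades in Cl(p,q) with n = p + q is C(n, k).
n = 7 + 3 = 10
C(10, 10) = 10! / (10! * 0!)
= 3628800 / (3628800 * 1)
= 1


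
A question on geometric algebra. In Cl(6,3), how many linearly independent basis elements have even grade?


Even subalgebra dimension = 2^(n-1)
n = 6 + 3 = 9
2^(9 - 1) = 2^8 = 256
Verification: sum of C(9,k) for even k = 1 + 36 + 126 + 84 + 9 = 256
Result = 256


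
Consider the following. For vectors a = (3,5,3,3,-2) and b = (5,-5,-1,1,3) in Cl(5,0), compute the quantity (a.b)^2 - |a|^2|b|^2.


a . b = 3*5 + 5*(-5) + 3*(-1) + 3*1 + (-2)*3
= 15 + (-25) + (-3) + 3 + (-6) = -16
|a|^2 = 3^2 + 5^2 + 3^2 + 3^2 + (-2)^2 = 56
|b|^2 = 5^2 + (-5)^2 + (-1)^2 + 1^2 + 3^2 = 61
(a.b)^2 = (-16)^2 = 256
|a|^2 * |b|^2 = 56 * 61 = 3416
Result = 256 - 3416 = -3160


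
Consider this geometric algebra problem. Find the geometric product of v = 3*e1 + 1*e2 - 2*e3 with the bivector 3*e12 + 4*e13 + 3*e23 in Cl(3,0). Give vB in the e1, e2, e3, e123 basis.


vB has grade-1 (vector) and grade-3 (trivector) parts: vB = (v _| B) + (v ^ B).
Vector part <vB>_1:
  e1: -v2*b12 - v3*b13 = -(1)*(3) - (-2)*(4) = 5
  e2: v1*b12 - v3*b23 = (3)*(3) - (-2)*(3) = 15
  e3: v1*b13 + v2*b23 = (3)*(4) + (1)*(3) = 15
Trivector part <vB>_3:
  e123: v1*b23 - v2*b13 + v3*b12 = (3)*(3) - (1)*(4) + (-2)*(3) = -1
vB = 5*e1 + 15*e2 + 15*e3 - 1*e123


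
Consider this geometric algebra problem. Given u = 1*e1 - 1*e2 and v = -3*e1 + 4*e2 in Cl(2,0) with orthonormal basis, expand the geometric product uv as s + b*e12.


Expand: (1*e1 - 1*e2)(-3*e1 + 4*e2)
= 1*(-3)*e1e1 + 1*4*e1e2 + (-1)*(-3)*e2e1 + (-1)*4*e2e2
Using e1^2 = e2^2 = 1, e2e1 = -e1e2:
Scalar part s = 1*(-3) + (-1)*4 = -3 + (-4) = -7
Bivector part b = 1*4 - (-1)*(-3) = 4 - 3 = 1
uv = -7 + 1*e12


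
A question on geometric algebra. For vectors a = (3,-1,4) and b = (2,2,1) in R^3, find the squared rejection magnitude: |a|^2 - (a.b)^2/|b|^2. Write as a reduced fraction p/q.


|a|^2 = 3^2 + (-1)^2 + 4^2 = 26
|b|^2 = 2^2 + 2^2 + 1^2 = 9
a . b = 3*2 + (-1)*2 + 4*1 = 8
(a.b)^2 = 8^2 = 64
|rej|^2 = 26 - 64/9
= (234 - 64)/9
= 170/9
In lowest terms: 170/9


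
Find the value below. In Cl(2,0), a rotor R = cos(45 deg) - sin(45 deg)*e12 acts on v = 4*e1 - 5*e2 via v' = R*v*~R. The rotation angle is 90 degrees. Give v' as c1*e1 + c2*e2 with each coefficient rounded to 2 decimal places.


Rotor R = cos(45deg) - sin(45deg)*e12
Rotation angle theta = 2 * 45 = 90 degrees
v' = R*v*~R rotates v by theta.
cos(90deg) = 0.0000, sin(90deg) = 1.0000
v'_1 = 4*cos(90deg) - (-5)*sin(90deg)
= 4*0.0000 - (-5)*1.0000
= 5.00
v'_2 = 4*sin(90deg) + (-5)*cos(90deg)
= 4*1.0000 + (-5)*0.0000
= 4.00
v' = 5.00*e1 + 4.00*e2


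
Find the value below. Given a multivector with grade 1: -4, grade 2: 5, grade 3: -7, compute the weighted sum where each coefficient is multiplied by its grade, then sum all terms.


Grade-weighted sum = sum of grade_k * coefficient_k
1*(-4) = -4
2*5 = 10
3*(-7) = -21
Total = -4 + 10 + (-21) = -15


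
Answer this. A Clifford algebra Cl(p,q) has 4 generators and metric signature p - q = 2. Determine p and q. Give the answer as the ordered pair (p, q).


We need p + q = 4 and p - q = 2.
Adding: 2p = 4 + 2 = 6, so p = 3.
Then q = 4 - 3 = 1.
(p, q) = (3, 1)


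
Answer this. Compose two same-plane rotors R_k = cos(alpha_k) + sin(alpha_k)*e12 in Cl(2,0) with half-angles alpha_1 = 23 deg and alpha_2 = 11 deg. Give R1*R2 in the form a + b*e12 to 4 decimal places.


Same-plane rotors commute and their half-angles add:
R1*R2 = cos(a1 + a2) + sin(a1 + a2)*e12.
a1 + a2 = 23 + 11 = 34 deg
cos(34 deg) = 0.8290
sin(34 deg) = 0.5592
R1*R2 = 0.8290 + 0.5592*e12


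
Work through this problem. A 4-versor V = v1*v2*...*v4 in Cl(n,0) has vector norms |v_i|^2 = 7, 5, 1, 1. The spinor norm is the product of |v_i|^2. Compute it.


Spinor norm N(V) = |v1|^2 * |v2|^2 * ... * |v4|^2
= 7 * 5 * 1 * 1
Running product: 7, 35, 35, 35
N(V) = 35


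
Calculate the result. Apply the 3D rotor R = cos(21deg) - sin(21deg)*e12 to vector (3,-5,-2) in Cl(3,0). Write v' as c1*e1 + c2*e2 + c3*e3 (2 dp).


Rotor R = cos(21deg) - sin(21deg)*e12
Rotation angle theta = 2 * 21 = 42 degrees in the e12 plane (e1 -> e2).
The component perpendicular to the plane (e3) is invariant: v'_3 = v3 = -2.00
cos(42deg) = 0.7431, sin(42deg) = 0.6691
v'_1 = v1*cos(theta) - v2*sin(theta) = 3*0.7431 - (-5)*0.6691 = 5.58
v'_2 = v1*sin(theta) + v2*cos(theta) = 3*0.6691 + (-5)*0.7431 = -1.71
v' = 5.58*e1 - 1.71*e2 - 2.00*e3


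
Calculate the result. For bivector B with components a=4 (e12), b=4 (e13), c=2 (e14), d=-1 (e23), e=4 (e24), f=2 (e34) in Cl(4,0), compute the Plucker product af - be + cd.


Plucker relation: af - be + cd
a*f = 4*2 = 8
b*e = 4*4 = 16
c*d = 2*(-1) = -2
af - be + cd = 8 - 16 + (-2)
= -10


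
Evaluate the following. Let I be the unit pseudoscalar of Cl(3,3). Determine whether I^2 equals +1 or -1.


The pseudoscalar I = e1...e_n (product of all n generators) of Cl(p,q) satisfies I^2 = (-1)^(q + n(n-1)/2).
p = 3, q = 3, n = p + q = 6
n(n-1)/2 = 6 * 5 / 2 = 15
Exponent = q + n(n-1)/2 = 3 + 15 = 18
I^2 = (-1)^18 = +1


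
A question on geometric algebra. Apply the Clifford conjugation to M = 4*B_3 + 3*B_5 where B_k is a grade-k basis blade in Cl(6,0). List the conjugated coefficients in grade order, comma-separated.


Clifford conjugate sign for grade k: (-1)^(k(k+1)/2)
Grade 3: (-1)^(3*4/2) = (-1)^6 = 1, coeff 4 -> 4
Grade 5: (-1)^(5*6/2) = (-1)^15 = -1, coeff 3 -> -3
Conjugated coefficients: 4, -3


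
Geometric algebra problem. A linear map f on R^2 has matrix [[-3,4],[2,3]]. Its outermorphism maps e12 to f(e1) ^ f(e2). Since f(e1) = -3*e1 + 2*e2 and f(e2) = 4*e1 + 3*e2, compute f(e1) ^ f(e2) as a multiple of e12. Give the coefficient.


The outermorphism of a linear map f sends e1^e2 to f(e1)^f(e2).
f(e1) = -3*e1 + 2*e2
f(e2) = 4*e1 + 3*e2
f(e1) ^ f(e2) = (-3*e1 + 2*e2) ^ (4*e1 + 3*e2)
= (-3)*3*e12 + 2*4*e21
= (-9 - 8)*e12
= -17*e12
Coefficient = -17


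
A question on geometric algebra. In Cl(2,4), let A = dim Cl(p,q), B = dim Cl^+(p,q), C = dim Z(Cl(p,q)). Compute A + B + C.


n = 2 + 4 = 6
Total dim = 2^6 = 64
Even subalgebra dim = 2^5 = 32
n is even, so center dim = 1
Sum = 64 + 32 + 1 = 97


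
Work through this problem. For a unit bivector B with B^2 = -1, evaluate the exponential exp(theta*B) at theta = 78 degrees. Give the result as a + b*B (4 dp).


For a unit bivector B with B^2 = -1, the exponential series gives
e^(theta*B) = cos(theta) + sin(theta)*B (the GA analogue of Euler's formula).
theta = 78 degrees = 1.361357 rad
cos(78 deg) = 0.2079
sin(78 deg) = 0.9781
exp(theta*B) = 0.2079 + 0.9781*B


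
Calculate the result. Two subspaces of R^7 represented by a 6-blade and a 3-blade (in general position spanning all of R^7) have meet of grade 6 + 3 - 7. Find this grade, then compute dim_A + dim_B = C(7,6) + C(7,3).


Meet grade = grade(A) + grade(B) - n
= 6 + 3 - 7 = 2
C(7,6) = 7
C(7,3) = 35
dim_A + dim_B = 7 + 35 = 42


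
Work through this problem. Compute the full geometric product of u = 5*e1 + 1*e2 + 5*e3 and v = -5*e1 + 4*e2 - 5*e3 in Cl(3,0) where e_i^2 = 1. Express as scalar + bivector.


In Cl(3,0): e_i^2 = 1, e_ie_j = -e_je_i for i != j.
Scalar part = u . v = 5*(-5) + 1*4 + 5*(-5)
= -25 + 4 + (-25) = -46
e12 coeff = 5*4 - 1*(-5) = 20 - (-5) = 25
e13 coeff = 5*(-5) - 5*(-5) = -25 - (-25) = 0
e23 coeff = 1*(-5) - 5*4 = -5 - 20 = -25
uv = -46 + 25*e12 + 0*e13 - 25*e23


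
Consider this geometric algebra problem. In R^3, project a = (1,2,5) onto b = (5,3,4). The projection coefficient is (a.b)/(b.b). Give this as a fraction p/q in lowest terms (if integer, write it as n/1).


Projection coefficient = (a . b) / (b . b)
a . b = 1*5 + 2*3 + 5*4
= 5 + 6 + 20 = 31
b . b = 5^2 + 3^2 + 4^2
= 25 + 9 + 16 = 50
Coefficient = 31/50
In lowest terms: 31/50


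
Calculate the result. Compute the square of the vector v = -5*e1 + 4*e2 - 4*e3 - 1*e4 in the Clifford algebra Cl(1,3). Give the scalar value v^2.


v^2 = sum of c_i^2 * e_i^2
Positive signature terms (e_i^2 = +1): (-5)^2 = 25
Negative signature terms (e_j^2 = -1): 4^2 + (-4)^2 + (-1)^2 = 33
v^2 = 25 - 33 = -8


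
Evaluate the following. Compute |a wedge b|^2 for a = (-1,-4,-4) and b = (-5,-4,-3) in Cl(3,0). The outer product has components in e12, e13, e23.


a wedge b = (a1*b2 - a2*b1)*e12 + (a1*b3 - a3*b1)*e13 + (a2*b3 - a3*b2)*e23
e12 coeff: (-1)*(-4) - (-4)*(-5) = 4 - 20 = -16
e13 coeff: (-1)*(-3) - (-4)*(-5) = 3 - 20 = -17
e23 coeff: (-4)*(-3) - (-4)*(-4) = 12 - 16 = -4
|a wedge b|^2 = (-16)^2 + (-17)^2 + (-4)^2
= 256 + 289 + 16
= 561


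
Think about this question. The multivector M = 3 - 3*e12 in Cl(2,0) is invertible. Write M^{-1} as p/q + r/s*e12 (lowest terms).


M = 3 - 3*e12, where e12^2 = -1.
Since M commutes with its reverse ~M = a - b*e12, M * ~M = a^2 - b^2*e12^2 = a^2 + b^2.
So M^{-1} = ~M / (a^2 + b^2) = (a - b*e12)/(a^2 + b^2).
a^2 + b^2 = 9 + 9 = 18
Scalar part = 3/18 = 1/6
Bivector coeff = 3/18 = 1/6
M^{-1} = 1/6 + 1/6*e12


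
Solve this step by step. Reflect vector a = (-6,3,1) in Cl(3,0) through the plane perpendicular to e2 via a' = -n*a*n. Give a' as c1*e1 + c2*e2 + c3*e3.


Reflection formula: a' = -n*a*n, with n = e2 (unit vector, n^2 = 1).
For reflection through hyperplane perp to e2:
The component along e2 flips sign, others stay.
a = (-6, 3, 1)
a' = (-6, -3, 1)
a' = -6*e1 - 3*e2 + 1*e3


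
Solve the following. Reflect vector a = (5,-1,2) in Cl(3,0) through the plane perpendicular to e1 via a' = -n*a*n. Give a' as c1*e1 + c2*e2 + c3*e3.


Reflection formula: a' = -n*a*n, with n = e1 (unit vector, n^2 = 1).
For reflection through hyperplane perp to e1:
The component along e1 flips sign, others stay.
a = (5, -1, 2)
a' = (-5, -1, 2)
a' = -5*e1 - 1*e2 + 2*e3


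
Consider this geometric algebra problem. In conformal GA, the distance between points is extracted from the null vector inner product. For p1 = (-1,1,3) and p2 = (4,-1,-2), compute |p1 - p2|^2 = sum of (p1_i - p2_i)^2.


p1 - p2 = (-5, 2, 5)
|p1 - p2|^2 = (-5)^2 + 2^2 + 5^2
= 25 + 4 + 25
= 54


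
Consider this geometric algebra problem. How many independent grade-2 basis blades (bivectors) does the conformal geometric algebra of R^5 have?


The conformal model of R^5 uses Cl(6,1) with m = 5 + 2 = 7 generators.
Number of grade-2 blades = C(m, 2) = C(7, 2)
= 7*6/2 = 21


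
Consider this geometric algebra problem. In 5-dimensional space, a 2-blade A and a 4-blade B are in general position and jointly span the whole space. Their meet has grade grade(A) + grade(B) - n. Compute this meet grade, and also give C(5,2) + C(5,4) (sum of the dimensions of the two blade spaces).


Meet grade = grade(A) + grade(B) - n
= 2 + 4 - 5 = 1
C(5,2) = 10
C(5,4) = 5
dim_A + dim_B = 10 + 5 = 15


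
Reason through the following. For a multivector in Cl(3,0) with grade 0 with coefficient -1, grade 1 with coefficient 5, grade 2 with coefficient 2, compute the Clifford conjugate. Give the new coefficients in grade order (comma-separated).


Clifford conjugate sign for grade k: (-1)^(k(k+1)/2)
Grade 0: (-1)^(0*1/2) = (-1)^0 = 1, coeff -1 -> -1
Grade 1: (-1)^(1*2/2) = (-1)^1 = -1, coeff 5 -> -5
Grade 2: (-1)^(2*3/2) = (-1)^3 = -1, coeff 2 -> -2
Conjugated coefficients: -1, -5, -2


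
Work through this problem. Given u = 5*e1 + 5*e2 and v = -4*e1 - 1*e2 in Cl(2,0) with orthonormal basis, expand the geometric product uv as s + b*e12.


Expand: (5*e1 + 5*e2)(-4*e1 - 1*e2)
= 5*(-4)*e1e1 + 5*(-1)*e1e2 + 5*(-4)*e2e1 + 5*(-1)*e2e2
Using e1^2 = e2^2 = 1, e2e1 = -e1e2:
Scalar part s = 5*(-4) + 5*(-1) = -20 + (-5) = -25
Bivector part b = 5*(-1) - 5*(-4) = -5 - (-20) = 15
uv = -25 + 15*e12


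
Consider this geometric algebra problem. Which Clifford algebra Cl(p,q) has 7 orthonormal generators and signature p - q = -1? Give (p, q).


We need p + q = 7 and p - q = -1.
Adding: 2p = 7 + (-1) = 6, so p = 3.
Then q = 7 - 3 = 4.
(p, q) = (3, 4)


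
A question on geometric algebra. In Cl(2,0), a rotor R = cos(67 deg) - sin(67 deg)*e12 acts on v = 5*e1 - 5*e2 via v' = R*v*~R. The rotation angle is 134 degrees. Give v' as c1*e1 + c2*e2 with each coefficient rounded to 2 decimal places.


Rotor R = cos(67deg) - sin(67deg)*e12
Rotation angle theta = 2 * 67 = 134 degrees
v' = R*v*~R rotates v by theta.
cos(134deg) = -0.6947, sin(134deg) = 0.7193
v'_1 = 5*cos(134deg) - (-5)*sin(134deg)
= 5*(-0.6947) - (-5)*0.7193
= 0.12
v'_2 = 5*sin(134deg) + (-5)*cos(134deg)
= 5*0.7193 + (-5)*(-0.6947)
= 7.07
v' = 0.12*e1 + 7.07*e2


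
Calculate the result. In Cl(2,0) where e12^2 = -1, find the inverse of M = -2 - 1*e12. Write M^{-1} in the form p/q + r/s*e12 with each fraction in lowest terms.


M = -2 - 1*e12, where e12^2 = -1.
Since M commutes with its reverse ~M = a - b*e12, M * ~M = a^2 - b^2*e12^2 = a^2 + b^2.
So M^{-1} = ~M / (a^2 + b^2) = (a - b*e12)/(a^2 + b^2).
a^2 + b^2 = 4 + 1 = 5
Scalar part = -2/5 = -2/5
Bivector coeff = 1/5 = 1/5
M^{-1} = -2/5 + 1/5*e12


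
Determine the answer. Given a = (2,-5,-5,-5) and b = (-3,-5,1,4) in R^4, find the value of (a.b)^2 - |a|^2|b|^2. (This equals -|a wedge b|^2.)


a . b = 2*(-3) + (-5)*(-5) + (-5)*1 + (-5)*4
= -6 + 25 + (-5) + (-20) = -6
|a|^2 = 2^2 + (-5)^2 + (-5)^2 + (-5)^2 = 79
|b|^2 = (-3)^2 + (-5)^2 + 1^2 + 4^2 = 51
(a.b)^2 = (-6)^2 = 36
|a|^2 * |b|^2 = 79 * 51 = 4029
Result = 36 - 4029 = -3993


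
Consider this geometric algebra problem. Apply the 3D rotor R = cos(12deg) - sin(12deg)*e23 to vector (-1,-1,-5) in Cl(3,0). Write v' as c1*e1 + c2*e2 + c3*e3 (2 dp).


Rotor R = cos(12deg) - sin(12deg)*e23
Rotation angle theta = 2 * 12 = 24 degrees in the e23 plane (e2 -> e3).
The component perpendicular to the plane (e1) is invariant: v'_1 = v1 = -1.00
cos(24deg) = 0.9135, sin(24deg) = 0.4067
v'_2 = v2*cos(theta) - v3*sin(theta) = -1*0.9135 - (-5)*0.4067 = 1.12
v'_3 = v2*sin(theta) + v3*cos(theta) = -1*0.4067 + (-5)*0.9135 = -4.97
v' = -1.00*e1 + 1.12*e2 - 4.97*e3


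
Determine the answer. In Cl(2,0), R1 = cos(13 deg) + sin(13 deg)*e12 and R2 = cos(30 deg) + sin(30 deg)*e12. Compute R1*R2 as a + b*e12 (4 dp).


Same-plane rotors commute and their half-angles add:
R1*R2 = cos(a1 + a2) + sin(a1 + a2)*e12.
a1 + a2 = 13 + 30 = 43 deg
cos(43 deg) = 0.7314
sin(43 deg) = 0.6820
R1*R2 = 0.7314 + 0.6820*e12


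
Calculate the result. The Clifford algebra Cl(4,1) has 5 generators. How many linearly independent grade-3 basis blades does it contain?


Number of grade-k basis blades in Cl(p,q) with n = p + q is C(n, k).
n = 4 + 1 = 5
C(5, 3) = 5! / (3! * 2!)
= 120 / (6 * 2)
= 10


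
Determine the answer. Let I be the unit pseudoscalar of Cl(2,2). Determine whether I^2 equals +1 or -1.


The pseudoscalar I = e1...e_n (product of all n generators) of Cl(p,q) satisfies I^2 = (-1)^(q + n(n-1)/2).
p = 2, q = 2, n = p + q = 4
n(n-1)/2 = 4 * 3 / 2 = 6
Exponent = q + n(n-1)/2 = 2 + 6 = 8
I^2 = (-1)^8 = +1


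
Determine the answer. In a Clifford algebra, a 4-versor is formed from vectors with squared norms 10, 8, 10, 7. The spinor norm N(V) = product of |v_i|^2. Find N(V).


Spinor norm N(V) = |v1|^2 * |v2|^2 * ... * |v4|^2
= 10 * 8 * 10 * 7
Running product: 10, 80, 800, 5600
N(V) = 5600


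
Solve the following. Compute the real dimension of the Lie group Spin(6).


Spin(n) double-covers SO(n); both have Lie algebra so(n) of dimension n(n-1)/2.
n = 6
n(n-1) = 6 * 5 = 30
dim Spin(6) = 30/2 = 15


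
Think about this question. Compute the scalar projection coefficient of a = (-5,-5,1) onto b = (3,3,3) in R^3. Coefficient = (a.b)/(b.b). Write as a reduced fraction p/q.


Projection coefficient = (a . b) / (b . b)
a . b = (-5)*3 + (-5)*3 + 1*3
= -15 + (-15) + 3 = -27
b . b = 3^2 + 3^2 + 3^2
= 9 + 9 + 9 = 27
Coefficient = -27/27
In lowest terms: -1/1


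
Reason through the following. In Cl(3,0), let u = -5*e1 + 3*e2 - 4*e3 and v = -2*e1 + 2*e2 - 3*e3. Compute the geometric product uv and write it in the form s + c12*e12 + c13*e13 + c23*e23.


In Cl(3,0): e_i^2 = 1, e_ie_j = -e_je_i for i != j.
Scalar part = u . v = (-5)*(-2) + 3*2 + (-4)*(-3)
= 10 + 6 + 12 = 28
e12 coeff = (-5)*2 - 3*(-2) = -10 - (-6) = -4
e13 coeff = (-5)*(-3) - (-4)*(-2) = 15 - 8 = 7
e23 coeff = 3*(-3) - (-4)*2 = -9 - (-8) = -1
uv = 28 - 4*e12 + 7*e13 - 1*e23


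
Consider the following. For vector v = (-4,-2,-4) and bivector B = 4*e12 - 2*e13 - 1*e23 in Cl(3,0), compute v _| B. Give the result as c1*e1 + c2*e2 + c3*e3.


Left contraction v _| B = <vB>_1 (grade-1 part of the geometric product vB).
Using e1_|e12 = e2, e2_|e12 = -e1, e1_|e13 = e3, e3_|e13 = -e1, e2_|e23 = e3, e3_|e23 = -e2:
e1 coeff: -v2*b12 - v3*b13 = -(-2)*(4) - (-4)*(-2) = 0
e2 coeff: v1*b12 - v3*b23 = (-4)*(4) - (-4)*(-1) = -20
e3 coeff: v1*b13 + v2*b23 = (-4)*(-2) + (-2)*(-1) = 10
v _| B = 0*e1 - 20*e2 + 10*e3


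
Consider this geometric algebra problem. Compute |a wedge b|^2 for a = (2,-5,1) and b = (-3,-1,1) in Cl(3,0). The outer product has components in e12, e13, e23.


a wedge b = (a1*b2 - a2*b1)*e12 + (a1*b3 - a3*b1)*e13 + (a2*b3 - a3*b2)*e23
e12 coeff: 2*(-1) - (-5)*(-3) = -2 - 15 = -17
e13 coeff: 2*1 - 1*(-3) = 2 - (-3) = 5
e23 coeff: (-5)*1 - 1*(-1) = -5 - (-1) = -4
|a wedge b|^2 = (-17)^2 + 5^2 + (-4)^2
= 289 + 25 + 16
= 330
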